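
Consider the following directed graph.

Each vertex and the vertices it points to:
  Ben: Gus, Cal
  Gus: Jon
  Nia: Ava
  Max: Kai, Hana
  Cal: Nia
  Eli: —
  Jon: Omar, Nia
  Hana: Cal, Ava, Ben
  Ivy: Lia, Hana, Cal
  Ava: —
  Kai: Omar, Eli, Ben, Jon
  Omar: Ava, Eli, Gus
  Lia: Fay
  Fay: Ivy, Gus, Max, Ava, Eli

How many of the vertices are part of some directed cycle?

6

A vertex is on a directed cycle iff it belongs to a strongly connected component of size ≥ 2 (or has a self-loop).
The vertices on cycles are {Fay, Gus, Ivy, Jon, Lia, Omar} — 6 in total.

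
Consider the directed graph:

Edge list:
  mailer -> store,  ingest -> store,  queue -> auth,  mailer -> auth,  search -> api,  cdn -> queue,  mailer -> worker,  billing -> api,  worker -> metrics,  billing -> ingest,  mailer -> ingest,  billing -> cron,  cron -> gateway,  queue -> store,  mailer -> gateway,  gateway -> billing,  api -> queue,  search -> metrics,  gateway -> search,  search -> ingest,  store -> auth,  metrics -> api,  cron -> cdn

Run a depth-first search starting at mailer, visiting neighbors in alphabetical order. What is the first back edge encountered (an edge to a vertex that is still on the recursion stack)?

DFS from mailer (visiting neighbors in alphabetical order); mark gray on enter, black on exit:
mailer gray
  auth gray
  auth black
  gateway gray
    billing gray
      api gray
        queue gray
          queue→auth: auth black — skip
          store gray
            store→auth: auth black — skip
          store black
        queue black
      api black
      cron gray
        cdn gray
          cdn→queue: queue black — skip
        cdn black
        cron→gateway: gateway is gray → back edge
First back edge: cron → gateway.

cron->gateway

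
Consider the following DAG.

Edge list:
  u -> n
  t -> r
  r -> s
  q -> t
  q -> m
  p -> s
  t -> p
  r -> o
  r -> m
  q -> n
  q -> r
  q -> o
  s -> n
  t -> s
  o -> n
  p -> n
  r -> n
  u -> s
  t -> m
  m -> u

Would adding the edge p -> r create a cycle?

Adding p→r creates a cycle iff r can already reach p.
Explore from r: no path reaches p. The graph stays acyclic.

No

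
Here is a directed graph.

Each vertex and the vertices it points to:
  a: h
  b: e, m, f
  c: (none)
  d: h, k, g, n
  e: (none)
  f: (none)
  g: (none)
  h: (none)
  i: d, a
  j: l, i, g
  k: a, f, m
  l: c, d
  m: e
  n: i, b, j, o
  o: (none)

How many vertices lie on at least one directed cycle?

5

A vertex is on a directed cycle iff it belongs to a strongly connected component of size ≥ 2 (or has a self-loop).
The vertices on cycles are {d, i, j, l, n} — 5 in total.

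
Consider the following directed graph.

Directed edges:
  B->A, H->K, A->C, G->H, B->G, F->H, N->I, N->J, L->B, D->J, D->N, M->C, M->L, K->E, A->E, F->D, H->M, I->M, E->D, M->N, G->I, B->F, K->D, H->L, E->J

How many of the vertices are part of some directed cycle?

12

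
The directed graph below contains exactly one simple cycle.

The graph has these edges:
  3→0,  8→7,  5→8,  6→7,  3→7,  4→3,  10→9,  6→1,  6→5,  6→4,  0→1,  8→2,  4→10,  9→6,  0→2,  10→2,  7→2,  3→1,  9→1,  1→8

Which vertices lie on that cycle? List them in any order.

4, 6, 9, 10

DFS with gray/black marking from 6:
6 gray
  5 gray
    8 gray
      2 gray
      2 black
      7 gray
        7→2: 2 black — skip
      7 black
    8 black
  5 black
  6→7: 7 black — skip
  1 gray
    1→8: 8 black — skip
  1 black
  4 gray
    3 gray
      3→1: 1 black — skip
      3→7: 7 black — skip
      0 gray
        0→1: 1 black — skip
        0→2: 2 black — skip
      0 black
    3 black
    10 gray
      9 gray
        9→6: 6 is gray → back edge
Back edge closes the cycle 6 → 4 → 10 → 9 → 6; its vertices are {4, 6, 9, 10}.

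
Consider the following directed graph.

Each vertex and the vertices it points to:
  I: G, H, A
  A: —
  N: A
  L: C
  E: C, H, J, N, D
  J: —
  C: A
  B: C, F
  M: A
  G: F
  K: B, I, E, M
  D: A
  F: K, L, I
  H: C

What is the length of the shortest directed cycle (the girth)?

For each vertex v, BFS finds the shortest path from v back to v.
The shortest such closed walk is F → K → B → F, length 3.

3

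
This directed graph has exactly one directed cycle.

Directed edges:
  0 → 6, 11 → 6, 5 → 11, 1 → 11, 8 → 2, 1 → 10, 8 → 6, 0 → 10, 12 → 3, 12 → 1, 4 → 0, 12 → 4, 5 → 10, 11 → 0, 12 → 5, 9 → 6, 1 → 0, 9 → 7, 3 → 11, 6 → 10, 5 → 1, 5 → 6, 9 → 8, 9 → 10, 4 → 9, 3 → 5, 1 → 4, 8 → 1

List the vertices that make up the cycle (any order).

1, 4, 8, 9

DFS with gray/black marking from 4:
4 gray
  9 gray
    7 gray
    7 black
    10 gray
    10 black
    8 gray
      2 gray
      2 black
      6 gray
        6→10: 10 black — skip
      6 black
      1 gray
        11 gray
          0 gray
            0→6: 6 black — skip
            0→10: 10 black — skip
          0 black
          11→6: 6 black — skip
        11 black
        1→10: 10 black — skip
        1→0: 0 black — skip
        1→4: 4 is gray → back edge
Back edge closes the cycle 4 → 9 → 8 → 1 → 4; its vertices are {1, 4, 8, 9}.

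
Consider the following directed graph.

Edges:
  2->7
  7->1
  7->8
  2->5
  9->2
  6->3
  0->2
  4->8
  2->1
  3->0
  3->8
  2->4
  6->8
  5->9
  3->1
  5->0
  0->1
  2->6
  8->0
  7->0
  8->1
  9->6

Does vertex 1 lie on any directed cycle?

1 lies on a cycle iff there is a path from 1 back to itself.
Exploring from 1, it never reaches itself; equivalently, its strongly connected component is a singleton.

No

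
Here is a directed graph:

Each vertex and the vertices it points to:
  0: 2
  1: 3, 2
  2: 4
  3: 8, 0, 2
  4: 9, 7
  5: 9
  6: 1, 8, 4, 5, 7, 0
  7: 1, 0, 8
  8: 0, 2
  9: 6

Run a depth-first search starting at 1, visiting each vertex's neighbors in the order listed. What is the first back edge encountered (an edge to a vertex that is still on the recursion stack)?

DFS from 1 (visiting each vertex's neighbors in the order listed); mark gray on enter, black on exit:
1 gray
  3 gray
    8 gray
      0 gray
        2 gray
          4 gray
            9 gray
              6 gray
                6→1: 1 is gray → back edge
First back edge: 6 → 1.

6->1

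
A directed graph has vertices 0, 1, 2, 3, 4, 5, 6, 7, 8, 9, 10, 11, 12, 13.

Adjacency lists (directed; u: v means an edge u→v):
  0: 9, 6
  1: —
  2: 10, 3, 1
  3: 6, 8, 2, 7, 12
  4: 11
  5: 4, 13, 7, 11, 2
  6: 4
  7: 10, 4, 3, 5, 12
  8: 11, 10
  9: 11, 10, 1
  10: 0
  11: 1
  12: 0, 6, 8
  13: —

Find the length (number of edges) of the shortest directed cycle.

For each vertex v, BFS finds the shortest path from v back to v.
The shortest such closed walk is 7 → 5 → 7, length 2.

2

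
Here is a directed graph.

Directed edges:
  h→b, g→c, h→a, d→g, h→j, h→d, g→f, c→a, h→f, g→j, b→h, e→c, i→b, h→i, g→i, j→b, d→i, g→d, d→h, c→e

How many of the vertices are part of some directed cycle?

8

A vertex is on a directed cycle iff it belongs to a strongly connected component of size ≥ 2 (or has a self-loop).
The vertices on cycles are {b, c, d, e, g, h, i, j} — 8 in total.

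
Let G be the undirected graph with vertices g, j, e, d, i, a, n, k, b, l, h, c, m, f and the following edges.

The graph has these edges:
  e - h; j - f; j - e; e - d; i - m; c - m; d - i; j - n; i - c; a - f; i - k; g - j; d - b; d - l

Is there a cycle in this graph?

DFS, tracking each vertex's parent; an edge to a visited non-parent vertex closes a cycle.
Start from i:
visit i (parent –)
  visit m (parent i)
    visit c (parent m)
      c–m: parent, skip
      c–i: i visited and ≠ parent → cycle
Cycle: i – m – c – i.

Yes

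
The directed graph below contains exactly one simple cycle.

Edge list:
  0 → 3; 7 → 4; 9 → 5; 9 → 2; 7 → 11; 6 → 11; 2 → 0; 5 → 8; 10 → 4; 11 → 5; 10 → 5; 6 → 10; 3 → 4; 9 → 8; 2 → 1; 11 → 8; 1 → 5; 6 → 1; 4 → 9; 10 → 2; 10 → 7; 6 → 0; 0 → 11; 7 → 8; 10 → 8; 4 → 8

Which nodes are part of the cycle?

DFS with gray/black marking from 2:
2 gray
  0 gray
    3 gray
      4 gray
        9 gray
          9→2: 2 is gray → back edge
Back edge closes the cycle 2 → 0 → 3 → 4 → 9 → 2; its vertices are {0, 2, 3, 4, 9}.

0, 2, 3, 4, 9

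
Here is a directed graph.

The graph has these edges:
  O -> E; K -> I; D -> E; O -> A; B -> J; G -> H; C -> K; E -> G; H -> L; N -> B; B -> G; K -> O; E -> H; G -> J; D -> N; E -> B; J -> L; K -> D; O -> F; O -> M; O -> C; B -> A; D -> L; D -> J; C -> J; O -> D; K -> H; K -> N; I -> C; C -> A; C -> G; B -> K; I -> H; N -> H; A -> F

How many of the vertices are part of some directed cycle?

8

A vertex is on a directed cycle iff it belongs to a strongly connected component of size ≥ 2 (or has a self-loop).
The vertices on cycles are {B, C, D, E, I, K, N, O} — 8 in total.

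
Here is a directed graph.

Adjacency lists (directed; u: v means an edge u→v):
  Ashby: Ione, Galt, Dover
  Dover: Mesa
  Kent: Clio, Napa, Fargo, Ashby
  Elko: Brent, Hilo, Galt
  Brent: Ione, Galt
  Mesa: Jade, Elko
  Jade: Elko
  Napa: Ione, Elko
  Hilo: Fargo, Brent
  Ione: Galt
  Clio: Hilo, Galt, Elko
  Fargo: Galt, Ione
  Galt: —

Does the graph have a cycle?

No

DFS with white/gray/black marking, starting from Kent:
Kent gray
  Clio gray
    Hilo gray
      Fargo gray
        Galt gray
        Galt black
        Ione gray
          Ione→Galt: Galt black — skip
        Ione black
      Fargo black
      Brent gray
        Brent→Ione: Ione black — skip
        Brent→Galt: Galt black — skip
      Brent black
    Hilo black
    Clio→Galt: Galt black — skip
    Elko gray
      Elko→Brent: Brent black — skip
      Elko→Hilo: Hilo black — skip
      Elko→Galt: Galt black — skip
    Elko black
  Clio black
  Napa gray
    Napa→Ione: Ione black — skip
    Napa→Elko: Elko black — skip
  Napa black
  Kent→Fargo: Fargo black — skip
  Ashby gray
    Ashby→Ione: Ione black — skip
    Ashby→Galt: Galt black — skip
    Dover gray
      Mesa gray
        Jade gray
          Jade→Elko: Elko black — skip
        Jade black
        Mesa→Elko: Elko black — skip
      Mesa black
    Dover black
  Ashby black
Kent black
Every edge goes to a white or black vertex — no back edge, so the graph is acyclic.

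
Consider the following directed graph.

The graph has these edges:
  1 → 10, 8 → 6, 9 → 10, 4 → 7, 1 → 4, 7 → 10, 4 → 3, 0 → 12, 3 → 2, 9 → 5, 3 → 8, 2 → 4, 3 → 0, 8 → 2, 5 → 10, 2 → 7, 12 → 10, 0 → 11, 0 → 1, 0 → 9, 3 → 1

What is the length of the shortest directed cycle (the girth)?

3

For each vertex v, BFS finds the shortest path from v back to v.
The shortest such closed walk is 3 → 2 → 4 → 3, length 3.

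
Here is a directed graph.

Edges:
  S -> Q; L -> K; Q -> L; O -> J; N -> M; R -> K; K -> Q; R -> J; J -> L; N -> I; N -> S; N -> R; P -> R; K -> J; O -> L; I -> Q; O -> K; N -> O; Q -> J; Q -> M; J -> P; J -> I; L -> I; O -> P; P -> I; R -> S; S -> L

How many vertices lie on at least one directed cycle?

A vertex is on a directed cycle iff it belongs to a strongly connected component of size ≥ 2 (or has a self-loop).
The vertices on cycles are {I, J, K, L, P, Q, R, S} — 8 in total.

8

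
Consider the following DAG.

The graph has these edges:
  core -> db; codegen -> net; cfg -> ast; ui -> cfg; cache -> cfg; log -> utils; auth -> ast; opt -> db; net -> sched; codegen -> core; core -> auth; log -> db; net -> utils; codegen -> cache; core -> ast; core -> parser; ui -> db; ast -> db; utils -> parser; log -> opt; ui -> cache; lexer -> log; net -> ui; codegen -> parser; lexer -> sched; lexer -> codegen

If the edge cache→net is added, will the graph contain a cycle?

Yes

Adding cache→net creates a cycle iff net can already reach cache.
Path from net: net → ui → cache.
So net → … → cache → net is a cycle.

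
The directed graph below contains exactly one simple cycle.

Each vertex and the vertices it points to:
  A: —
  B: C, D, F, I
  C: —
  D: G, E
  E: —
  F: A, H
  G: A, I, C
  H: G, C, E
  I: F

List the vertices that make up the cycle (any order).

DFS with gray/black marking from F:
F gray
  A gray
  A black
  H gray
    G gray
      G→A: A black — skip
      I gray
        I→F: F is gray → back edge
Back edge closes the cycle F → H → G → I → F; its vertices are {F, G, H, I}.

F, G, H, I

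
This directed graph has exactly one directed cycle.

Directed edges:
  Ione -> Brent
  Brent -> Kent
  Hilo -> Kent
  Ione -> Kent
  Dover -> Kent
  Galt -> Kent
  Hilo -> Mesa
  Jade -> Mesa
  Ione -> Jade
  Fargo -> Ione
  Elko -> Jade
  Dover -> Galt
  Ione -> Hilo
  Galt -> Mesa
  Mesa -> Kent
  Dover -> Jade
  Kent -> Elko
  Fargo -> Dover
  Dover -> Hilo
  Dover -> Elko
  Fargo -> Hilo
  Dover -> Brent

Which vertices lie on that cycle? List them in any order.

Elko, Jade, Kent, Mesa

DFS with gray/black marking from Elko:
Elko gray
  Jade gray
    Mesa gray
      Kent gray
        Kent→Elko: Elko is gray → back edge
Back edge closes the cycle Elko → Jade → Mesa → Kent → Elko; its vertices are {Elko, Jade, Kent, Mesa}.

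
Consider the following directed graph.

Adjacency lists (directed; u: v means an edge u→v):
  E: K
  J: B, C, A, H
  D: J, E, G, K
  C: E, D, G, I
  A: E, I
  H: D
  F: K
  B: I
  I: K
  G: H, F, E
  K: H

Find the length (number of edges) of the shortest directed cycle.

For each vertex v, BFS finds the shortest path from v back to v.
The shortest such closed walk is J → C → D → J, length 3.

3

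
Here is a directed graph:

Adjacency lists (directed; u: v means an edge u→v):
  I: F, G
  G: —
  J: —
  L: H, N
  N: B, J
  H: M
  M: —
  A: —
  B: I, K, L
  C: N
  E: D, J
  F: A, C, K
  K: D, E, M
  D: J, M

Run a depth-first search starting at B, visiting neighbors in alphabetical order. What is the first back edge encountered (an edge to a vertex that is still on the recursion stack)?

N->B

DFS from B (visiting neighbors in alphabetical order); mark gray on enter, black on exit:
B gray
  I gray
    F gray
      A gray
      A black
      C gray
        N gray
          N→B: B is gray → back edge
First back edge: N → B.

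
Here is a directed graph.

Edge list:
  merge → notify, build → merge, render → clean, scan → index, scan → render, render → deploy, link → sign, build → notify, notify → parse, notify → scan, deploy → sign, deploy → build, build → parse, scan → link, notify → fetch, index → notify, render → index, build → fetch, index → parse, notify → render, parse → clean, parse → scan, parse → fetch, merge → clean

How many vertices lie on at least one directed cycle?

8

A vertex is on a directed cycle iff it belongs to a strongly connected component of size ≥ 2 (or has a self-loop).
The vertices on cycles are {scan, build, index, merge, parse, deploy, notify, render} — 8 in total.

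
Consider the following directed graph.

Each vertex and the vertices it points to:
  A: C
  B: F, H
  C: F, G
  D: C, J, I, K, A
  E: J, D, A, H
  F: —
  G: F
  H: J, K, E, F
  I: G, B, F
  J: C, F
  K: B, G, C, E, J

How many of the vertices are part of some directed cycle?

A vertex is on a directed cycle iff it belongs to a strongly connected component of size ≥ 2 (or has a self-loop).
The vertices on cycles are {B, D, E, H, I, K} — 6 in total.

6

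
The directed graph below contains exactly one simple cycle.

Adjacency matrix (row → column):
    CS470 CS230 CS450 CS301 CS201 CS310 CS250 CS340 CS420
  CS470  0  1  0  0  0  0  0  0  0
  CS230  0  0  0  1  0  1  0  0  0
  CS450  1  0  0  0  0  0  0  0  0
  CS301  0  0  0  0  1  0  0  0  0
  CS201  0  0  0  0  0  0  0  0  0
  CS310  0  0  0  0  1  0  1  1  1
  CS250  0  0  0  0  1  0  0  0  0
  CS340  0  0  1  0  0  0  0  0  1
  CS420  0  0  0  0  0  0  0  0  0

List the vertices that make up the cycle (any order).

DFS with gray/black marking from CS470:
CS470 gray
  CS230 gray
    CS301 gray
      CS201 gray
      CS201 black
    CS301 black
    CS310 gray
      CS310→CS201: CS201 black — skip
      CS340 gray
        CS450 gray
          CS450→CS470: CS470 is gray → back edge
Back edge closes the cycle CS470 → CS230 → CS310 → CS340 → CS450 → CS470; its vertices are {CS230, CS310, CS340, CS450, CS470}.

CS230, CS310, CS340, CS450, CS470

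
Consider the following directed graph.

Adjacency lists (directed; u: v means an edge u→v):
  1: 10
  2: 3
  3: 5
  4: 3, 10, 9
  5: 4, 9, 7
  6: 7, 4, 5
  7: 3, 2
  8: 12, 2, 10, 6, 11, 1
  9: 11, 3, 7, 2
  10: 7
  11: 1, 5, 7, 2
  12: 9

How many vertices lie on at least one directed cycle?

9

A vertex is on a directed cycle iff it belongs to a strongly connected component of size ≥ 2 (or has a self-loop).
The vertices on cycles are {1, 2, 3, 4, 5, 7, 9, 10, 11} — 9 in total.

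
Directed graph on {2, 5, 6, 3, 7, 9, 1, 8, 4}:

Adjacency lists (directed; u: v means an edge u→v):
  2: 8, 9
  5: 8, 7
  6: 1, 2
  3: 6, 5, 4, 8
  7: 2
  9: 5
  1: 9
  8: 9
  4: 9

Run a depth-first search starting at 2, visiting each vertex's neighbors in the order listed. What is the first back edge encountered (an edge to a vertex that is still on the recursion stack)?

5→8

DFS from 2 (visiting each vertex's neighbors in the order listed); mark gray on enter, black on exit:
2 gray
  8 gray
    9 gray
      5 gray
        5→8: 8 is gray → back edge
First back edge: 5 → 8.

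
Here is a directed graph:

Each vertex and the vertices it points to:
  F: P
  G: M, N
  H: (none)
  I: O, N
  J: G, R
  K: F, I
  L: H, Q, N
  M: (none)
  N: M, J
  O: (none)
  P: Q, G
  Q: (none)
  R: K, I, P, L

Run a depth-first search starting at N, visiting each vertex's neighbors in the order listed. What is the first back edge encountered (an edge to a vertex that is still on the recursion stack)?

G→N

DFS from N (visiting each vertex's neighbors in the order listed); mark gray on enter, black on exit:
N gray
  M gray
  M black
  J gray
    G gray
      G→M: M black — skip
      G→N: N is gray → back edge
First back edge: G → N.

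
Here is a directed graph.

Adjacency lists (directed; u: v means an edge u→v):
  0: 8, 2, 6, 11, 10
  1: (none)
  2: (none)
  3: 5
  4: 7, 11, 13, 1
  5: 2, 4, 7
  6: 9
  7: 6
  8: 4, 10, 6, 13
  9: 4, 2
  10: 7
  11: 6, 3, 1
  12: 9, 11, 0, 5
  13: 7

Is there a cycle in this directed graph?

Yes

DFS with white/gray/black marking, starting from 11:
11 gray
  6 gray
    9 gray
      4 gray
        7 gray
          7→6: 6 is gray → back edge
Back edge found, so a cycle exists: 6 → 9 → 4 → 7 → 6.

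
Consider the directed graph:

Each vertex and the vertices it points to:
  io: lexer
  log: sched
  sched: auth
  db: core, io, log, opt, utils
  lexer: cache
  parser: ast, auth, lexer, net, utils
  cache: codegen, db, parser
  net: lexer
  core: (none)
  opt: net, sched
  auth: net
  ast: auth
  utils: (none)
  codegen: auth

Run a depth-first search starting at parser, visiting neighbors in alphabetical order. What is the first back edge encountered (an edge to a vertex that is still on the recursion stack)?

codegen→auth

DFS from parser (visiting neighbors in alphabetical order); mark gray on enter, black on exit:
parser gray
  ast gray
    auth gray
      net gray
        lexer gray
          cache gray
            codegen gray
              codegen→auth: auth is gray → back edge
First back edge: codegen → auth.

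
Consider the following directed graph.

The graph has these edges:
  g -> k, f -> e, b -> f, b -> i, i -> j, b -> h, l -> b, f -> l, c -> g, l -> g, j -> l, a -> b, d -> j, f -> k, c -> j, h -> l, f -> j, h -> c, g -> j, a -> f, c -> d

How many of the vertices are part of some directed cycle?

9

A vertex is on a directed cycle iff it belongs to a strongly connected component of size ≥ 2 (or has a self-loop).
The vertices on cycles are {b, c, d, f, g, h, i, j, l} — 9 in total.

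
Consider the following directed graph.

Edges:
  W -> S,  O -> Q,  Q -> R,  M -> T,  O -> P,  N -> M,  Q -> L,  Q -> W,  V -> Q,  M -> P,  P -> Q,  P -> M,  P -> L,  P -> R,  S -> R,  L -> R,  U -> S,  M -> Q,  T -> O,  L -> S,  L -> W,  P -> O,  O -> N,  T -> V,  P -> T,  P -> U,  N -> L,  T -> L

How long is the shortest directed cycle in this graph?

2

For each vertex v, BFS finds the shortest path from v back to v.
The shortest such closed walk is M → P → M, length 2.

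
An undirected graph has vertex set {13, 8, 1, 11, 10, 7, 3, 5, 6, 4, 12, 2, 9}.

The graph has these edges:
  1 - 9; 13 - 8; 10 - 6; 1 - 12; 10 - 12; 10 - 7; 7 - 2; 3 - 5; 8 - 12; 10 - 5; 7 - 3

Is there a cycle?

Yes

DFS, tracking each vertex's parent; an edge to a visited non-parent vertex closes a cycle.
Start from 11:
visit 11 (parent –)
visit 13 (parent –)
  visit 8 (parent 13)
    8–13: parent, skip
    visit 12 (parent 8)
      visit 10 (parent 12)
        10–12: parent, skip
        visit 7 (parent 10)
          7–10: parent, skip
          visit 3 (parent 7)
            3–7: parent, skip
            visit 5 (parent 3)
              5–3: parent, skip
              5–10: 10 visited and ≠ parent → cycle
Cycle: 10 – 7 – 3 – 5 – 10.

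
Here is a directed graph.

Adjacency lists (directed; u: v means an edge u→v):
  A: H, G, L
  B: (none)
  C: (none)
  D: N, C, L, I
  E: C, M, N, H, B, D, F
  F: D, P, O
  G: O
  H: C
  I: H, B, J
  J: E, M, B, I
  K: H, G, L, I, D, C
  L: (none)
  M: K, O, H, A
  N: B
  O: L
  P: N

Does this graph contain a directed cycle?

DFS with white/gray/black marking, starting from E:
E gray
  C gray
  C black
  M gray
    K gray
      H gray
        H→C: C black — skip
      H black
      G gray
        O gray
          L gray
          L black
        O black
      G black
      K→L: L black — skip
      I gray
        I→H: H black — skip
        B gray
        B black
        J gray
          J→E: E is gray → back edge
Back edge found, so a cycle exists: E → M → K → I → J → E.

Yes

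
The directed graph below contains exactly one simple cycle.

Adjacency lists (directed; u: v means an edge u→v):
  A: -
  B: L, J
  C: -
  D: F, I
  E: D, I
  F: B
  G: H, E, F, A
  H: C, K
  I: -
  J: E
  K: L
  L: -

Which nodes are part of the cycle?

B, D, E, F, J

DFS with gray/black marking from F:
F gray
  B gray
    L gray
    L black
    J gray
      E gray
        D gray
          D→F: F is gray → back edge
Back edge closes the cycle F → B → J → E → D → F; its vertices are {B, D, E, F, J}.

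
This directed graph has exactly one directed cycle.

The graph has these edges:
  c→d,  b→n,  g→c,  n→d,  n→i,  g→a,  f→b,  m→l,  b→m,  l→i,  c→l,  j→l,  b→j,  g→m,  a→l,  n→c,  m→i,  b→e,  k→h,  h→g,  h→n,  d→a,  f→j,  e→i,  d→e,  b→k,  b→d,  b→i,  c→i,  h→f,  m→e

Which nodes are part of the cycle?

b, f, h, k

DFS with gray/black marking from h:
h gray
  g gray
    a gray
      l gray
        i gray
        i black
      l black
    a black
    m gray
      m→l: l black — skip
      m→i: i black — skip
      e gray
        e→i: i black — skip
      e black
    m black
    c gray
      c→l: l black — skip
      d gray
        d→e: e black — skip
        d→a: a black — skip
      d black
      c→i: i black — skip
    c black
  g black
  f gray
    b gray
      n gray
        n→d: d black — skip
        n→i: i black — skip
        n→c: c black — skip
      n black
      b→i: i black — skip
      b→e: e black — skip
      j gray
        j→l: l black — skip
      j black
      b→m: m black — skip
      k gray
        k→h: h is gray → back edge
Back edge closes the cycle h → f → b → k → h; its vertices are {b, f, h, k}.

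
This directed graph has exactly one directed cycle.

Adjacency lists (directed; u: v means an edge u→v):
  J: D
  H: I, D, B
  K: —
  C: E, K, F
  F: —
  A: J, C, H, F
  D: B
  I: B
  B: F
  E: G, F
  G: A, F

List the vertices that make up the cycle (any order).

A, C, E, G

DFS with gray/black marking from E:
E gray
  G gray
    A gray
      J gray
        D gray
          B gray
            F gray
            F black
          B black
        D black
      J black
      C gray
        C→E: E is gray → back edge
Back edge closes the cycle E → G → A → C → E; its vertices are {A, C, E, G}.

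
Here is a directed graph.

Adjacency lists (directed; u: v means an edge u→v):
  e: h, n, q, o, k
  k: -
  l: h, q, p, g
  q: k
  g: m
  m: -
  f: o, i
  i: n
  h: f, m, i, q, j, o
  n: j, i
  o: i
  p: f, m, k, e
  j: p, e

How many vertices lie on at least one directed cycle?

8

A vertex is on a directed cycle iff it belongs to a strongly connected component of size ≥ 2 (or has a self-loop).
The vertices on cycles are {e, f, h, i, j, n, o, p} — 8 in total.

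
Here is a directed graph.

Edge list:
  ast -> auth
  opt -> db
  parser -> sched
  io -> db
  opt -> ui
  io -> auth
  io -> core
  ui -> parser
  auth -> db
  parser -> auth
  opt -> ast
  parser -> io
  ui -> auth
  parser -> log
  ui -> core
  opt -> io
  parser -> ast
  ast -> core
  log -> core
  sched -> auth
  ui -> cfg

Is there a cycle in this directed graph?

No

DFS with white/gray/black marking, starting from ast:
ast gray
  auth gray
    db gray
    db black
  auth black
  core gray
  core black
ast black
ui gray
  ui→auth: auth black — skip
  cfg gray
  cfg black
  parser gray
    sched gray
      sched→auth: auth black — skip
    sched black
    io gray
      io→auth: auth black — skip
      io→db: db black — skip
      io→core: core black — skip
    io black
    parser→auth: auth black — skip
    log gray
      log→core: core black — skip
    log black
    parser→ast: ast black — skip
  parser black
  ui→core: core black — skip
ui black
opt gray
  opt→ast: ast black — skip
  opt→db: db black — skip
  opt→ui: ui black — skip
  opt→io: io black — skip
opt black
Every edge goes to a white or black vertex — no back edge, so the graph is acyclic.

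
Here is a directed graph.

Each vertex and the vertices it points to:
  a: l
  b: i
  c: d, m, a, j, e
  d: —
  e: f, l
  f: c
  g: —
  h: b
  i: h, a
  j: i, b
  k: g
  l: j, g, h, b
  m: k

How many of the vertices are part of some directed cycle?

A vertex is on a directed cycle iff it belongs to a strongly connected component of size ≥ 2 (or has a self-loop).
The vertices on cycles are {a, b, c, e, f, h, i, j, l} — 9 in total.

9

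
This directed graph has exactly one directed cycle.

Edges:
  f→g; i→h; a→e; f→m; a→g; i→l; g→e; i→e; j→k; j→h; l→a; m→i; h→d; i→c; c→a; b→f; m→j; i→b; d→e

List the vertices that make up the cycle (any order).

DFS with gray/black marking from m:
m gray
  i gray
    h gray
      d gray
        e gray
        e black
      d black
    h black
    c gray
      a gray
        a→e: e black — skip
        g gray
          g→e: e black — skip
        g black
      a black
    c black
    i→e: e black — skip
    l gray
      l→a: a black — skip
    l black
    b gray
      f gray
        f→g: g black — skip
        f→m: m is gray → back edge
Back edge closes the cycle m → i → b → f → m; its vertices are {b, f, i, m}.

b, f, i, m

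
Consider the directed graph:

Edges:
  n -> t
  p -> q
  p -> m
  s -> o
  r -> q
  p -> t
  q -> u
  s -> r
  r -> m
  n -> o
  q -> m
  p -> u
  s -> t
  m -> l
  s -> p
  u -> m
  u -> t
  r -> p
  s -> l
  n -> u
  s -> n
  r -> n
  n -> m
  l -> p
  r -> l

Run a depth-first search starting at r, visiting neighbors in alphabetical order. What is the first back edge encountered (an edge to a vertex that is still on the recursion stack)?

m→l

DFS from r (visiting neighbors in alphabetical order); mark gray on enter, black on exit:
r gray
  l gray
    p gray
      m gray
        m→l: l is gray → back edge
First back edge: m → l.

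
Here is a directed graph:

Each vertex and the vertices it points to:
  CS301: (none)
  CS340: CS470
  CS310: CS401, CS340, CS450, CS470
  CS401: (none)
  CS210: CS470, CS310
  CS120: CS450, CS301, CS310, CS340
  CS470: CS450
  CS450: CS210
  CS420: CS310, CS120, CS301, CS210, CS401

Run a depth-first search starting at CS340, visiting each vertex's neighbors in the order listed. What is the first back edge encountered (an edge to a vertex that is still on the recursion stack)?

DFS from CS340 (visiting each vertex's neighbors in the order listed); mark gray on enter, black on exit:
CS340 gray
  CS470 gray
    CS450 gray
      CS210 gray
        CS210→CS470: CS470 is gray → back edge
First back edge: CS210 → CS470.

CS210->CS470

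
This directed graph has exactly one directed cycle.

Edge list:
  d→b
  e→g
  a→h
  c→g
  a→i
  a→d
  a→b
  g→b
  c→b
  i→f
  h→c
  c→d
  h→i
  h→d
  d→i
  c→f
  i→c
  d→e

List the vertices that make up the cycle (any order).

DFS with gray/black marking from i:
i gray
  c gray
    f gray
    f black
    g gray
      b gray
      b black
    g black
    d gray
      d→b: b black — skip
      e gray
        e→g: g black — skip
      e black
      d→i: i is gray → back edge
Back edge closes the cycle i → c → d → i; its vertices are {c, d, i}.

c, d, i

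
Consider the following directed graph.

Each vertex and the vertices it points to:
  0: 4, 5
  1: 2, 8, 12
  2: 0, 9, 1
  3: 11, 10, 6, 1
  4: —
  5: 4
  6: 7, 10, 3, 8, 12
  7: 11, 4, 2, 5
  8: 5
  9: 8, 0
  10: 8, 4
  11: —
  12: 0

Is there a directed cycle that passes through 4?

No

4 lies on a cycle iff there is a path from 4 back to itself.
Exploring from 4, it never reaches itself; equivalently, its strongly connected component is a singleton.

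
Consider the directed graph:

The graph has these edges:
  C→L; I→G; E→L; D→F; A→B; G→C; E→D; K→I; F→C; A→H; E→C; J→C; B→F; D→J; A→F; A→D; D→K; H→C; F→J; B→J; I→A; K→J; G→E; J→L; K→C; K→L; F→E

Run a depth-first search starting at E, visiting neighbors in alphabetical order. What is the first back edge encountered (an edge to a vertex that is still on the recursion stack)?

F→E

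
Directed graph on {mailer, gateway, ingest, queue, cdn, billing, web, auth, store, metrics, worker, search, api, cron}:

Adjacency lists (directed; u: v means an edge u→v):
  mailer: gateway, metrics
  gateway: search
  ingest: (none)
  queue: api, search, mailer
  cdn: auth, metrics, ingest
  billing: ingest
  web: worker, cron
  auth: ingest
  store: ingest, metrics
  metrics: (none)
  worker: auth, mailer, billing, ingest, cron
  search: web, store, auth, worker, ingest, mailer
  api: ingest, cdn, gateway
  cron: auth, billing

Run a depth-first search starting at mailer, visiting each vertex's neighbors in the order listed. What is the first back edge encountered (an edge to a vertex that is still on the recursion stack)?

DFS from mailer (visiting each vertex's neighbors in the order listed); mark gray on enter, black on exit:
mailer gray
  gateway gray
    search gray
      web gray
        worker gray
          auth gray
            ingest gray
            ingest black
          auth black
          worker→mailer: mailer is gray → back edge
First back edge: worker → mailer.

worker->mailer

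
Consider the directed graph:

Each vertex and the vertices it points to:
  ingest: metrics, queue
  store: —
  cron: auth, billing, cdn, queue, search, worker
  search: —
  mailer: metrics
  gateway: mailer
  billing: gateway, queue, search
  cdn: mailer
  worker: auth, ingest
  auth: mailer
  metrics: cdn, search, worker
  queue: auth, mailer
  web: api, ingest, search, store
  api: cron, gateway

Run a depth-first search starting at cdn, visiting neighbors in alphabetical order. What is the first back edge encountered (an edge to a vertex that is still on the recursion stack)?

DFS from cdn (visiting neighbors in alphabetical order); mark gray on enter, black on exit:
cdn gray
  mailer gray
    metrics gray
      metrics→cdn: cdn is gray → back edge
First back edge: metrics → cdn.

metrics->cdn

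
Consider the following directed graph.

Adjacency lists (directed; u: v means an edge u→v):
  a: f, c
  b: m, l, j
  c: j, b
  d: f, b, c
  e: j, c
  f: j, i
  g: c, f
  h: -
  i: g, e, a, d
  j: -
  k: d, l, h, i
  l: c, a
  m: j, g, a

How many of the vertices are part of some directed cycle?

A vertex is on a directed cycle iff it belongs to a strongly connected component of size ≥ 2 (or has a self-loop).
The vertices on cycles are {a, b, c, d, e, f, g, i, l, m} — 10 in total.

10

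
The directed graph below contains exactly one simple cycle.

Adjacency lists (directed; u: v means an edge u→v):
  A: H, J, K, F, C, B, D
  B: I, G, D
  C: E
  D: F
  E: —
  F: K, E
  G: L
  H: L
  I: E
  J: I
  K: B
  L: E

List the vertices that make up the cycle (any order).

B, D, F, K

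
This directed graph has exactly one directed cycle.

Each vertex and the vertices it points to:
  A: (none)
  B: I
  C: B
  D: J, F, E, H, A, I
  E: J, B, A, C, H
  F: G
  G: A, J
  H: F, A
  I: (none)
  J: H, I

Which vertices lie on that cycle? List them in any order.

DFS with gray/black marking from F:
F gray
  G gray
    A gray
    A black
    J gray
      H gray
        H→F: F is gray → back edge
Back edge closes the cycle F → G → J → H → F; its vertices are {F, G, H, J}.

F, G, H, J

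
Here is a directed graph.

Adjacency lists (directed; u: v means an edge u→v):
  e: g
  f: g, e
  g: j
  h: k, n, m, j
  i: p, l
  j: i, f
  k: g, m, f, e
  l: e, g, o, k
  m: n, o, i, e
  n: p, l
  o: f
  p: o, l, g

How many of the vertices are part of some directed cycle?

A vertex is on a directed cycle iff it belongs to a strongly connected component of size ≥ 2 (or has a self-loop).
The vertices on cycles are {e, f, g, i, j, k, l, m, n, o, p} — 11 in total.

11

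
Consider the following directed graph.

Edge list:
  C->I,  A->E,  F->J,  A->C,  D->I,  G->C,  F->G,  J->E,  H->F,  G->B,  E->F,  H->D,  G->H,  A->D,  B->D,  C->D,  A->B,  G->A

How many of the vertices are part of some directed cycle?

6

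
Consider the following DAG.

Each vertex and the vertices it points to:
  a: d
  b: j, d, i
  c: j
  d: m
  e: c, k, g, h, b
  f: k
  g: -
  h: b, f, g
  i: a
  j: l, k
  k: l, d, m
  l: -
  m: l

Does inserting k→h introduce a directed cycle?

Yes

Adding k→h creates a cycle iff h can already reach k.
Path from h: h → f → k.
So h → … → k → h is a cycle.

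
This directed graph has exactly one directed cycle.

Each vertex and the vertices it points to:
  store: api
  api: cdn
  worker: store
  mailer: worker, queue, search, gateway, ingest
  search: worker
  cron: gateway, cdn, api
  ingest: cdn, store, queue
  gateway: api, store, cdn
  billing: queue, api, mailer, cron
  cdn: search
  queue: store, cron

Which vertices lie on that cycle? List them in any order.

api, cdn, store, search, worker

DFS with gray/black marking from search:
search gray
  worker gray
    store gray
      api gray
        cdn gray
          cdn→search: search is gray → back edge
Back edge closes the cycle search → worker → store → api → cdn → search; its vertices are {api, cdn, store, search, worker}.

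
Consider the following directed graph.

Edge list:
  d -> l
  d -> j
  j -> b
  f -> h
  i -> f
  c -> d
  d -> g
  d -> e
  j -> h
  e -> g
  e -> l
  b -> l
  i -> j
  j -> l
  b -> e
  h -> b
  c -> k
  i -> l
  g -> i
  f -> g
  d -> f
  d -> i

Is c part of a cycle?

No

c lies on a cycle iff there is a path from c back to itself.
Exploring from c, it never reaches itself; equivalently, its strongly connected component is a singleton.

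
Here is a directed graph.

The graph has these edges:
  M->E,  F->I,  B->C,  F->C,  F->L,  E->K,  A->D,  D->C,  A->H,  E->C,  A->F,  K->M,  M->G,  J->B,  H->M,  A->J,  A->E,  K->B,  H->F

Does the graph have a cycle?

Yes

DFS with white/gray/black marking, starting from G:
G gray
G black
L gray
L black
B gray
  C gray
  C black
B black
E gray
  K gray
    K→B: B black — skip
    M gray
      M→G: G black — skip
      M→E: E is gray → back edge
Back edge found, so a cycle exists: E → K → M → E.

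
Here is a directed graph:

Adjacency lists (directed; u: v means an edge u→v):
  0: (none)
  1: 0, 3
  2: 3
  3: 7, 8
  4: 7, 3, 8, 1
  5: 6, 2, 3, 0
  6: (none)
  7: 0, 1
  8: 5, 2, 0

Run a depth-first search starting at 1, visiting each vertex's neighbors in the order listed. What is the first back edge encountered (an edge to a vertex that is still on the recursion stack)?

DFS from 1 (visiting each vertex's neighbors in the order listed); mark gray on enter, black on exit:
1 gray
  0 gray
  0 black
  3 gray
    7 gray
      7→0: 0 black — skip
      7→1: 1 is gray → back edge
First back edge: 7 → 1.

7→1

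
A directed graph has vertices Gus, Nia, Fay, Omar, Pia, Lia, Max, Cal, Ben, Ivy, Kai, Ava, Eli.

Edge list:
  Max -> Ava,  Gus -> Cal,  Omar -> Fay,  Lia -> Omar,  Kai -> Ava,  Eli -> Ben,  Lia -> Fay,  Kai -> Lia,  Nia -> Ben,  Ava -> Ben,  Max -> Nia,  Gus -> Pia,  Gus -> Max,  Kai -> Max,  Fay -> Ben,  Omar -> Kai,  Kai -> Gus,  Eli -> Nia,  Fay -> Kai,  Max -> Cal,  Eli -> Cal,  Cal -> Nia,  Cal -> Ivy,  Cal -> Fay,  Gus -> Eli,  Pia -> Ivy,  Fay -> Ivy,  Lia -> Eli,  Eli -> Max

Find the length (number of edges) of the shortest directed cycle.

3

For each vertex v, BFS finds the shortest path from v back to v.
The shortest such closed walk is Kai → Lia → Omar → Kai, length 3.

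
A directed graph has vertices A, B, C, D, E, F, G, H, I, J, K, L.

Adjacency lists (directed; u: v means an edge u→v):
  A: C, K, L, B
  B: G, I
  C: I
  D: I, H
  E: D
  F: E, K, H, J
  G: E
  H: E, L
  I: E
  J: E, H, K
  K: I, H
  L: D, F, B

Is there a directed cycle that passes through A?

No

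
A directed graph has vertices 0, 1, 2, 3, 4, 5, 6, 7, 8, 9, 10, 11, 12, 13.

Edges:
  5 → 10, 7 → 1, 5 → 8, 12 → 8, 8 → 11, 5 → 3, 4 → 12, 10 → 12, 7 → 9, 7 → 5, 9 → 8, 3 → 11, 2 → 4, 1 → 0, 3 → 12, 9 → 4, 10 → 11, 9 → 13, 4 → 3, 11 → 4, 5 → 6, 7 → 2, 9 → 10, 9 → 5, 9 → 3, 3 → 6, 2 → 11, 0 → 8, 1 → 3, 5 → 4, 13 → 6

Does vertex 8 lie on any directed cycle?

Yes

8 is on a cycle iff 8 can reach itself via ≥1 edge.
8 → 11 → 4 → 12 → 8 — yes.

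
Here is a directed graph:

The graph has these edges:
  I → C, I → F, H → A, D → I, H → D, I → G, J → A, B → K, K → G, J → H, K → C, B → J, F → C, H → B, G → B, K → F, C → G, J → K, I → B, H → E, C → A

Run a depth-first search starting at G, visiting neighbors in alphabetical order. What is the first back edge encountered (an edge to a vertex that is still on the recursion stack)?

H→B

DFS from G (visiting neighbors in alphabetical order); mark gray on enter, black on exit:
G gray
  B gray
    J gray
      A gray
      A black
      H gray
        H→A: A black — skip
        H→B: B is gray → back edge
First back edge: H → B.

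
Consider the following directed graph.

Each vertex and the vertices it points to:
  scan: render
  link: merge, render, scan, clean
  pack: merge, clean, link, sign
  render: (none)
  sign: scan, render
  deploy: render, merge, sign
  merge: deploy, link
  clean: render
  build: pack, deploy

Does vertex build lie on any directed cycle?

build lies on a cycle iff there is a path from build back to itself.
Exploring from build, it never reaches itself; equivalently, its strongly connected component is a singleton.

No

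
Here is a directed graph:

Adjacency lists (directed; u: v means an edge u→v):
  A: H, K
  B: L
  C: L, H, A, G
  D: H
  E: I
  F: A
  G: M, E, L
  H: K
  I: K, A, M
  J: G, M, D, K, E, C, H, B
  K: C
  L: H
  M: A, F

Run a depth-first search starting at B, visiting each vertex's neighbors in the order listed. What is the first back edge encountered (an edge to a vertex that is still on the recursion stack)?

DFS from B (visiting each vertex's neighbors in the order listed); mark gray on enter, black on exit:
B gray
  L gray
    H gray
      K gray
        C gray
          C→L: L is gray → back edge
First back edge: C → L.

C→L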